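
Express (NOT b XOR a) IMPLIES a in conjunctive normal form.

b OR a

(NOT b XOR a) IMPLIES a
≡ NOT (NOT b XOR a) OR a   [eliminate IMPLIES]
≡ NOT ((NOT b OR a) AND NOT (NOT b AND a)) OR a   [expand XOR]
≡ NOT (NOT b OR a) OR NOT NOT (NOT b AND a) OR a   [De Morgan]
≡ (NOT NOT b AND NOT a) OR NOT NOT (NOT b AND a) OR a   [De Morgan]
≡ (b AND NOT a) OR NOT NOT (NOT b AND a) OR a   [double negation]
≡ (b AND NOT a) OR (NOT b AND a) OR a   [double negation]
≡ (b OR NOT b OR a) AND (b OR a OR a) AND (NOT a OR NOT b OR a) AND (NOT a OR a OR a)   [distribute OR over AND]
≡ b OR a   [simplify]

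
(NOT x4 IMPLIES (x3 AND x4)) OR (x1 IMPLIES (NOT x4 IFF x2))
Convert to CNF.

x4 OR NOT x1 OR x2

(NOT x4 IMPLIES (x3 AND x4)) OR (x1 IMPLIES (NOT x4 IFF x2))
= NOT NOT x4 OR (x3 AND x4) OR (x1 IMPLIES (NOT x4 IFF x2))   (eliminate IMPLIES)
= NOT NOT x4 OR (x3 AND x4) OR NOT x1 OR (NOT x4 IFF x2)   (eliminate IMPLIES)
= NOT NOT x4 OR (x3 AND x4) OR NOT x1 OR ((NOT x4 IMPLIES x2) AND (x2 IMPLIES NOT x4))   (eliminate IFF)
= NOT NOT x4 OR (x3 AND x4) OR NOT x1 OR ((NOT NOT x4 OR x2) AND (x2 IMPLIES NOT x4))   (eliminate IMPLIES)
= NOT NOT x4 OR (x3 AND x4) OR NOT x1 OR ((NOT NOT x4 OR x2) AND (NOT x2 OR NOT x4))   (eliminate IMPLIES)
= x4 OR (x3 AND x4) OR NOT x1 OR ((NOT NOT x4 OR x2) AND (NOT x2 OR NOT x4))   (double negation)
= x4 OR (x3 AND x4) OR NOT x1 OR ((x4 OR x2) AND (NOT x2 OR NOT x4))   (double negation)
= (x4 OR x3 OR NOT x1 OR x4 OR x2) AND (x4 OR x3 OR NOT x1 OR NOT x2 OR NOT x4) AND (x4 OR x4 OR NOT x1 OR x4 OR x2) AND (x4 OR x4 OR NOT x1 OR NOT x2 OR NOT x4)   (distribute OR over AND)
= x4 OR NOT x1 OR x2   (simplify)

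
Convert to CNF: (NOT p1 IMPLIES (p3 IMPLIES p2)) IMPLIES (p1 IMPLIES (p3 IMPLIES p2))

NOT p1 OR NOT p3 OR p2

(NOT p1 IMPLIES (p3 IMPLIES p2)) IMPLIES (p1 IMPLIES (p3 IMPLIES p2))
= NOT (NOT p1 IMPLIES (p3 IMPLIES p2)) OR (p1 IMPLIES (p3 IMPLIES p2))   (eliminate IMPLIES)
= NOT (NOT NOT p1 OR (p3 IMPLIES p2)) OR (p1 IMPLIES (p3 IMPLIES p2))   (eliminate IMPLIES)
= NOT (NOT NOT p1 OR NOT p3 OR p2) OR (p1 IMPLIES (p3 IMPLIES p2))   (eliminate IMPLIES)
= NOT (NOT NOT p1 OR NOT p3 OR p2) OR NOT p1 OR (p3 IMPLIES p2)   (eliminate IMPLIES)
= NOT (NOT NOT p1 OR NOT p3 OR p2) OR NOT p1 OR NOT p3 OR p2   (eliminate IMPLIES)
= (NOT NOT NOT p1 AND NOT NOT p3 AND NOT p2) OR NOT p1 OR NOT p3 OR p2   (De Morgan)
= (NOT p1 AND NOT NOT p3 AND NOT p2) OR NOT p1 OR NOT p3 OR p2   (double negation)
= (NOT p1 AND p3 AND NOT p2) OR NOT p1 OR NOT p3 OR p2   (double negation)
= (NOT p1 OR NOT p1 OR NOT p3 OR p2) AND (p3 OR NOT p1 OR NOT p3 OR p2) AND (NOT p2 OR NOT p1 OR NOT p3 OR p2)   (distribute OR over AND)
= NOT p1 OR NOT p3 OR p2   (simplify)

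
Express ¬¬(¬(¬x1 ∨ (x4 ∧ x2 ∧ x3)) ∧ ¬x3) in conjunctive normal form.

¬¬(¬(¬x1 ∨ (x4 ∧ x2 ∧ x3)) ∧ ¬x3)
≡ ¬(¬x1 ∨ (x4 ∧ x2 ∧ x3)) ∧ ¬x3   (double negation)
≡ ¬¬x1 ∧ ¬(x4 ∧ x2 ∧ x3) ∧ ¬x3   (De Morgan)
≡ x1 ∧ ¬(x4 ∧ x2 ∧ x3) ∧ ¬x3   (double negation)
≡ x1 ∧ (¬x4 ∨ ¬x2 ∨ ¬x3) ∧ ¬x3   (De Morgan)
≡ x1 ∧ ¬x3   (simplify)

x1 ∧ ¬x3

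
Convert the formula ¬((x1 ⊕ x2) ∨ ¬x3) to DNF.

¬x1 ∧ ¬x2 ∧ x3 ∨ x2 ∧ x1 ∧ x3

¬((x1 ⊕ x2) ∨ ¬x3)
= ¬(x1 ∧ ¬x2 ∨ ¬x1 ∧ x2 ∨ ¬x3)   [expand ⊕]
= ¬(x1 ∧ ¬x2) ∧ ¬(¬x1 ∧ x2) ∧ ¬¬x3   [De Morgan]
= (¬x1 ∨ ¬¬x2) ∧ ¬(¬x1 ∧ x2) ∧ ¬¬x3   [De Morgan]
= (¬x1 ∨ x2) ∧ ¬(¬x1 ∧ x2) ∧ ¬¬x3   [double negation]
= (¬x1 ∨ x2) ∧ (¬¬x1 ∨ ¬x2) ∧ ¬¬x3   [De Morgan]
= (¬x1 ∨ x2) ∧ (x1 ∨ ¬x2) ∧ ¬¬x3   [double negation]
= (¬x1 ∨ x2) ∧ (x1 ∨ ¬x2) ∧ x3   [double negation]
= ¬x1 ∧ x1 ∧ x3 ∨ ¬x1 ∧ ¬x2 ∧ x3 ∨ x2 ∧ x1 ∧ x3 ∨ x2 ∧ ¬x2 ∧ x3   [distribute ∧ over ∨]
= ¬x1 ∧ ¬x2 ∧ x3 ∨ x2 ∧ x1 ∧ x3   [simplify]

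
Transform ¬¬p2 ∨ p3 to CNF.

¬¬p2 ∨ p3
= p2 ∨ p3   [double negation]

p2 ∨ p3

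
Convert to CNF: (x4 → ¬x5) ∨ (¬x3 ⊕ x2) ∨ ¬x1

(x4 → ¬x5) ∨ (¬x3 ⊕ x2) ∨ ¬x1
= ¬x4 ∨ ¬x5 ∨ (¬x3 ⊕ x2) ∨ ¬x1   [eliminate →]
= ¬x4 ∨ ¬x5 ∨ (¬x3 ∨ x2) ∧ ¬(¬x3 ∧ x2) ∨ ¬x1   [expand ⊕]
= ¬x4 ∨ ¬x5 ∨ (¬x3 ∨ x2) ∧ (¬¬x3 ∨ ¬x2) ∨ ¬x1   [De Morgan]
= ¬x4 ∨ ¬x5 ∨ (¬x3 ∨ x2) ∧ (x3 ∨ ¬x2) ∨ ¬x1   [double negation]
= (¬x4 ∨ ¬x5 ∨ ¬x3 ∨ x2 ∨ ¬x1) ∧ (¬x4 ∨ ¬x5 ∨ x3 ∨ ¬x2 ∨ ¬x1)   [distribute ∨ over ∧]

(¬x4 ∨ ¬x5 ∨ ¬x3 ∨ x2 ∨ ¬x1) ∧ (¬x4 ∨ ¬x5 ∨ x3 ∨ ¬x2 ∨ ¬x1)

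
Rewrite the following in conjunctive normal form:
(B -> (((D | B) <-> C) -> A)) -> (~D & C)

(B | ~D) & (B | C) & (~D | C) & (~B | C) & (~A | ~D) & (~A | C)

(B -> (((D | B) <-> C) -> A)) -> (~D & C)
≡ ~(B -> (((D | B) <-> C) -> A)) | (~D & C)   [eliminate ->]
≡ ~(~B | (((D | B) <-> C) -> A)) | (~D & C)   [eliminate ->]
≡ ~(~B | ~((D | B) <-> C) | A) | (~D & C)   [eliminate ->]
≡ ~(~B | ~(((D | B) -> C) & (C -> (D | B))) | A) | (~D & C)   [eliminate <->]
≡ ~(~B | ~((~(D | B) | C) & (C -> (D | B))) | A) | (~D & C)   [eliminate ->]
≡ ~(~B | ~((~(D | B) | C) & (~C | D | B)) | A) | (~D & C)   [eliminate ->]
≡ (~~B & ~~((~(D | B) | C) & (~C | D | B)) & ~A) | (~D & C)   [De Morgan]
≡ (B & ~~((~(D | B) | C) & (~C | D | B)) & ~A) | (~D & C)   [double negation]
≡ (B & (~(D | B) | C) & (~C | D | B) & ~A) | (~D & C)   [double negation]
≡ (B & ((~D & ~B) | C) & (~C | D | B) & ~A) | (~D & C)   [De Morgan]
≡ (B | ~D) & (B | C) & (~D | C | ~D) & (~D | C | C) & (~B | C | ~D) & (~B | C | C) & (~C | D | B | ~D) & (~C | D | B | C) & (~A | ~D) & (~A | C)   [distribute | over &]
≡ (B | ~D) & (B | C) & (~D | C) & (~B | C) & (~A | ~D) & (~A | C)   [simplify]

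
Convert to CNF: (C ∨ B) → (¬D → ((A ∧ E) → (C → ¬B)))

(C ∨ B) → (¬D → ((A ∧ E) → (C → ¬B)))
⇔ ¬(C ∨ B) ∨ (¬D → ((A ∧ E) → (C → ¬B)))   — eliminate →
⇔ ¬(C ∨ B) ∨ ¬¬D ∨ ((A ∧ E) → (C → ¬B))   — eliminate →
⇔ ¬(C ∨ B) ∨ ¬¬D ∨ ¬(A ∧ E) ∨ (C → ¬B)   — eliminate →
⇔ ¬(C ∨ B) ∨ ¬¬D ∨ ¬(A ∧ E) ∨ ¬C ∨ ¬B   — eliminate →
⇔ (¬C ∧ ¬B) ∨ ¬¬D ∨ ¬(A ∧ E) ∨ ¬C ∨ ¬B   — De Morgan
⇔ (¬C ∧ ¬B) ∨ D ∨ ¬(A ∧ E) ∨ ¬C ∨ ¬B   — double negation
⇔ (¬C ∧ ¬B) ∨ D ∨ ¬A ∨ ¬E ∨ ¬C ∨ ¬B   — De Morgan
⇔ (¬C ∨ D ∨ ¬A ∨ ¬E ∨ ¬C ∨ ¬B) ∧ (¬B ∨ D ∨ ¬A ∨ ¬E ∨ ¬C ∨ ¬B)   — distribute ∨ over ∧
⇔ ¬C ∨ D ∨ ¬A ∨ ¬E ∨ ¬B   — simplify

¬C ∨ D ∨ ¬A ∨ ¬E ∨ ¬B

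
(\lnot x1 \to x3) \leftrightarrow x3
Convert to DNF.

(\lnot x1 \to x3) \leftrightarrow x3
⇔ ((\lnot x1 \to x3) \to x3) \land (x3 \to (\lnot x1 \to x3))   — eliminate \leftrightarrow
⇔ (\lnot (\lnot x1 \to x3) \lor x3) \land (x3 \to (\lnot x1 \to x3))   — eliminate \to
⇔ (\lnot (\lnot \lnot x1 \lor x3) \lor x3) \land (x3 \to (\lnot x1 \to x3))   — eliminate \to
⇔ (\lnot (\lnot \lnot x1 \lor x3) \lor x3) \land (\lnot x3 \lor (\lnot x1 \to x3))   — eliminate \to
⇔ (\lnot (\lnot \lnot x1 \lor x3) \lor x3) \land (\lnot x3 \lor \lnot \lnot x1 \lor x3)   — eliminate \to
⇔ ((\lnot \lnot \lnot x1 \land \lnot x3) \lor x3) \land (\lnot x3 \lor \lnot \lnot x1 \lor x3)   — De Morgan
⇔ ((\lnot x1 \land \lnot x3) \lor x3) \land (\lnot x3 \lor \lnot \lnot x1 \lor x3)   — double negation
⇔ ((\lnot x1 \land \lnot x3) \lor x3) \land (\lnot x3 \lor x1 \lor x3)   — double negation
⇔ (\lnot x1 \land \lnot x3 \land \lnot x3) \lor (\lnot x1 \land \lnot x3 \land x1) \lor (\lnot x1 \land \lnot x3 \land x3) \lor (x3 \land \lnot x3) \lor (x3 \land x1) \lor (x3 \land x3)   — distribute \land over \lor
⇔ (\lnot x1 \land \lnot x3) \lor x3   — simplify

(\lnot x1 \land \lnot x3) \lor x3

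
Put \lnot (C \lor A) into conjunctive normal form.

\lnot C \land \lnot A

\lnot (C \lor A)
≡ \lnot C \land \lnot A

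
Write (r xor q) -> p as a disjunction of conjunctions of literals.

(r xor q) -> p
≡ ~(r xor q) | p   [eliminate ->]
≡ ~((r & ~q) | (~r & q)) | p   [expand xor]
≡ (~(r & ~q) & ~(~r & q)) | p   [De Morgan]
≡ ((~r | ~~q) & ~(~r & q)) | p   [De Morgan]
≡ ((~r | q) & ~(~r & q)) | p   [double negation]
≡ ((~r | q) & (~~r | ~q)) | p   [De Morgan]
≡ ((~r | q) & (r | ~q)) | p   [double negation]
≡ (~r & r) | (~r & ~q) | (q & r) | (q & ~q) | p   [distribute & over |]
≡ (~r & ~q) | (q & r) | p   [simplify]

(~r & ~q) | (q & r) | p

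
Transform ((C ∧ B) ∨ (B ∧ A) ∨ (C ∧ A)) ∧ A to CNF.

((C ∧ B) ∨ (B ∧ A) ∨ (C ∧ A)) ∧ A
≡ (C ∨ B ∨ C) ∧ (C ∨ B ∨ A) ∧ (C ∨ A ∨ C) ∧ (C ∨ A ∨ A) ∧ (B ∨ B ∨ C) ∧ (B ∨ B ∨ A) ∧ (B ∨ A ∨ C) ∧ (B ∨ A ∨ A) ∧ A   (distribute ∨ over ∧)
≡ (C ∨ B) ∧ A   (simplify)

(C ∨ B) ∧ A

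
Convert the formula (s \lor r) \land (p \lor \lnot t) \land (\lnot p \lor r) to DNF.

(s \land \lnot t \land \lnot p) \lor (r \land p) \lor (r \land \lnot t)

(s \lor r) \land (p \lor \lnot t) \land (\lnot p \lor r)
⇔ (s \land p \land \lnot p) \lor (s \land p \land r) \lor (s \land \lnot t \land \lnot p) \lor (s \land \lnot t \land r) \lor (r \land p \land \lnot p) \lor (r \land p \land r) \lor (r \land \lnot t \land \lnot p) \lor (r \land \lnot t \land r)   [distribute \land over \lor]
⇔ (s \land \lnot t \land \lnot p) \lor (r \land p) \lor (r \land \lnot t)   [simplify]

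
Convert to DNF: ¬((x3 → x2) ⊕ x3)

x3 ∧ x2

¬((x3 → x2) ⊕ x3)
≡ ¬(((x3 → x2) ∧ ¬x3) ∨ (¬(x3 → x2) ∧ x3))   [expand ⊕]
≡ ¬(((¬x3 ∨ x2) ∧ ¬x3) ∨ (¬(x3 → x2) ∧ x3))   [eliminate →]
≡ ¬(((¬x3 ∨ x2) ∧ ¬x3) ∨ (¬(¬x3 ∨ x2) ∧ x3))   [eliminate →]
≡ ¬((¬x3 ∨ x2) ∧ ¬x3) ∧ ¬(¬(¬x3 ∨ x2) ∧ x3)   [De Morgan]
≡ (¬(¬x3 ∨ x2) ∨ ¬¬x3) ∧ ¬(¬(¬x3 ∨ x2) ∧ x3)   [De Morgan]
≡ ((¬¬x3 ∧ ¬x2) ∨ ¬¬x3) ∧ ¬(¬(¬x3 ∨ x2) ∧ x3)   [De Morgan]
≡ ((x3 ∧ ¬x2) ∨ ¬¬x3) ∧ ¬(¬(¬x3 ∨ x2) ∧ x3)   [double negation]
≡ ((x3 ∧ ¬x2) ∨ x3) ∧ ¬(¬(¬x3 ∨ x2) ∧ x3)   [double negation]
≡ ((x3 ∧ ¬x2) ∨ x3) ∧ (¬¬(¬x3 ∨ x2) ∨ ¬x3)   [De Morgan]
≡ ((x3 ∧ ¬x2) ∨ x3) ∧ (¬x3 ∨ x2 ∨ ¬x3)   [double negation]
≡ (x3 ∧ ¬x2 ∧ ¬x3) ∨ (x3 ∧ ¬x2 ∧ x2) ∨ (x3 ∧ ¬x2 ∧ ¬x3) ∨ (x3 ∧ ¬x3) ∨ (x3 ∧ x2) ∨ (x3 ∧ ¬x3)   [distribute ∧ over ∨]
≡ x3 ∧ x2   [simplify]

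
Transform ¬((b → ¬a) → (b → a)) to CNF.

¬((b → ¬a) → (b → a))
= ¬(¬(b → ¬a) ∨ (b → a))
= ¬(¬(¬b ∨ ¬a) ∨ (b → a))
= ¬(¬(¬b ∨ ¬a) ∨ ¬b ∨ a)
= ¬¬(¬b ∨ ¬a) ∧ ¬¬b ∧ ¬a
= (¬b ∨ ¬a) ∧ ¬¬b ∧ ¬a
= (¬b ∨ ¬a) ∧ b ∧ ¬a
= b ∧ ¬a

b ∧ ¬a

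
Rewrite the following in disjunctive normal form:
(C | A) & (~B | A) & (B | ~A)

(C & ~B & ~A) | (A & B)

(C | A) & (~B | A) & (B | ~A)
⇔ (C & ~B & B) | (C & ~B & ~A) | (C & A & B) | (C & A & ~A) | (A & ~B & B) | (A & ~B & ~A) | (A & A & B) | (A & A & ~A)   [distribute & over |]
⇔ (C & ~B & ~A) | (A & B)   [simplify]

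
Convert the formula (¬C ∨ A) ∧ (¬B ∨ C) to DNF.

(¬C ∨ A) ∧ (¬B ∨ C)
⇔ (¬C ∧ ¬B) ∨ (¬C ∧ C) ∨ (A ∧ ¬B) ∨ (A ∧ C)
⇔ (¬C ∧ ¬B) ∨ (A ∧ ¬B) ∨ (A ∧ C)

(¬C ∧ ¬B) ∨ (A ∧ ¬B) ∨ (A ∧ C)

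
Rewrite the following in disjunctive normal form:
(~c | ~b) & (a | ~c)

(~c | ~b) & (a | ~c)
≡ (~c & a) | (~c & ~c) | (~b & a) | (~b & ~c)   (distribute & over |)
≡ ~c | (~b & a)   (simplify)

~c | (~b & a)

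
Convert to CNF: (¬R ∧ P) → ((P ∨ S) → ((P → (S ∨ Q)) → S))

(¬R ∧ P) → ((P ∨ S) → ((P → (S ∨ Q)) → S))
= ¬(¬R ∧ P) ∨ ((P ∨ S) → ((P → (S ∨ Q)) → S))
= ¬(¬R ∧ P) ∨ ¬(P ∨ S) ∨ ((P → (S ∨ Q)) → S)
= ¬(¬R ∧ P) ∨ ¬(P ∨ S) ∨ ¬(P → (S ∨ Q)) ∨ S
= ¬(¬R ∧ P) ∨ ¬(P ∨ S) ∨ ¬(¬P ∨ S ∨ Q) ∨ S
= ¬¬R ∨ ¬P ∨ ¬(P ∨ S) ∨ ¬(¬P ∨ S ∨ Q) ∨ S
= R ∨ ¬P ∨ ¬(P ∨ S) ∨ ¬(¬P ∨ S ∨ Q) ∨ S
= R ∨ ¬P ∨ (¬P ∧ ¬S) ∨ ¬(¬P ∨ S ∨ Q) ∨ S
= R ∨ ¬P ∨ (¬P ∧ ¬S) ∨ (¬¬P ∧ ¬S ∧ ¬Q) ∨ S
= R ∨ ¬P ∨ (¬P ∧ ¬S) ∨ (P ∧ ¬S ∧ ¬Q) ∨ S
= (R ∨ ¬P ∨ ¬P ∨ P ∨ S) ∧ (R ∨ ¬P ∨ ¬P ∨ ¬S ∨ S) ∧ (R ∨ ¬P ∨ ¬P ∨ ¬Q ∨ S) ∧ (R ∨ ¬P ∨ ¬S ∨ P ∨ S) ∧ (R ∨ ¬P ∨ ¬S ∨ ¬S ∨ S) ∧ (R ∨ ¬P ∨ ¬S ∨ ¬Q ∨ S)
= R ∨ ¬P ∨ ¬Q ∨ S

R ∨ ¬P ∨ ¬Q ∨ S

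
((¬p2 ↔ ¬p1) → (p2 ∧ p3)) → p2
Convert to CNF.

((¬p2 ↔ ¬p1) → (p2 ∧ p3)) → p2
≡ ¬((¬p2 ↔ ¬p1) → (p2 ∧ p3)) ∨ p2   — eliminate →
≡ ¬(¬(¬p2 ↔ ¬p1) ∨ (p2 ∧ p3)) ∨ p2   — eliminate →
≡ ¬(¬((¬p2 → ¬p1) ∧ (¬p1 → ¬p2)) ∨ (p2 ∧ p3)) ∨ p2   — eliminate ↔
≡ ¬(¬((¬¬p2 ∨ ¬p1) ∧ (¬p1 → ¬p2)) ∨ (p2 ∧ p3)) ∨ p2   — eliminate →
≡ ¬(¬((¬¬p2 ∨ ¬p1) ∧ (¬¬p1 ∨ ¬p2)) ∨ (p2 ∧ p3)) ∨ p2   — eliminate →
≡ (¬¬((¬¬p2 ∨ ¬p1) ∧ (¬¬p1 ∨ ¬p2)) ∧ ¬(p2 ∧ p3)) ∨ p2   — De Morgan
≡ ((¬¬p2 ∨ ¬p1) ∧ (¬¬p1 ∨ ¬p2) ∧ ¬(p2 ∧ p3)) ∨ p2   — double negation
≡ ((p2 ∨ ¬p1) ∧ (¬¬p1 ∨ ¬p2) ∧ ¬(p2 ∧ p3)) ∨ p2   — double negation
≡ ((p2 ∨ ¬p1) ∧ (p1 ∨ ¬p2) ∧ ¬(p2 ∧ p3)) ∨ p2   — double negation
≡ ((p2 ∨ ¬p1) ∧ (p1 ∨ ¬p2) ∧ (¬p2 ∨ ¬p3)) ∨ p2   — De Morgan
≡ (p2 ∨ ¬p1 ∨ p2) ∧ (p1 ∨ ¬p2 ∨ p2) ∧ (¬p2 ∨ ¬p3 ∨ p2)   — distribute ∨ over ∧
≡ p2 ∨ ¬p1   — simplify

p2 ∨ ¬p1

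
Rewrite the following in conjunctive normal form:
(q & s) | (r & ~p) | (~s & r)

(q & s) | (r & ~p) | (~s & r)
= (q | r | ~s) & (q | r | r) & (q | ~p | ~s) & (q | ~p | r) & (s | r | ~s) & (s | r | r) & (s | ~p | ~s) & (s | ~p | r)   — distribute | over &
= (q | r) & (q | ~p | ~s) & (s | r)   — simplify

(q | r) & (q | ~p | ~s) & (s | r)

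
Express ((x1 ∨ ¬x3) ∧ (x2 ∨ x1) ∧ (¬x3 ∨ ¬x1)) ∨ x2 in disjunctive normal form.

(x1 ∧ ¬x3) ∨ x2

((x1 ∨ ¬x3) ∧ (x2 ∨ x1) ∧ (¬x3 ∨ ¬x1)) ∨ x2
= (x1 ∧ x2 ∧ ¬x3) ∨ (x1 ∧ x2 ∧ ¬x1) ∨ (x1 ∧ x1 ∧ ¬x3) ∨ (x1 ∧ x1 ∧ ¬x1) ∨ (¬x3 ∧ x2 ∧ ¬x3) ∨ (¬x3 ∧ x2 ∧ ¬x1) ∨ (¬x3 ∧ x1 ∧ ¬x3) ∨ (¬x3 ∧ x1 ∧ ¬x1) ∨ x2
= (x1 ∧ ¬x3) ∨ x2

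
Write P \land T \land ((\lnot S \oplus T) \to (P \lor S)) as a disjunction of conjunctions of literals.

P \land T

P \land T \land ((\lnot S \oplus T) \to (P \lor S))
≡ P \land T \land (\lnot (\lnot S \oplus T) \lor P \lor S)   [eliminate \to]
≡ P \land T \land (\lnot ((\lnot S \land \lnot T) \lor (\lnot \lnot S \land T)) \lor P \lor S)   [expand \oplus]
≡ P \land T \land ((\lnot (\lnot S \land \lnot T) \land \lnot (\lnot \lnot S \land T)) \lor P \lor S)   [De Morgan]
≡ P \land T \land (((\lnot \lnot S \lor \lnot \lnot T) \land \lnot (\lnot \lnot S \land T)) \lor P \lor S)   [De Morgan]
≡ P \land T \land (((S \lor \lnot \lnot T) \land \lnot (\lnot \lnot S \land T)) \lor P \lor S)   [double negation]
≡ P \land T \land (((S \lor T) \land \lnot (\lnot \lnot S \land T)) \lor P \lor S)   [double negation]
≡ P \land T \land (((S \lor T) \land (\lnot \lnot \lnot S \lor \lnot T)) \lor P \lor S)   [De Morgan]
≡ P \land T \land (((S \lor T) \land (\lnot S \lor \lnot T)) \lor P \lor S)   [double negation]
≡ (P \land T \land S \land \lnot S) \lor (P \land T \land S \land \lnot T) \lor (P \land T \land T \land \lnot S) \lor (P \land T \land T \land \lnot T) \lor (P \land T \land P) \lor (P \land T \land S)   [distribute \land over \lor]
≡ P \land T   [simplify]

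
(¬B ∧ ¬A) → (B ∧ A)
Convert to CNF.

B ∨ A

(¬B ∧ ¬A) → (B ∧ A)
≡ ¬(¬B ∧ ¬A) ∨ (B ∧ A)   — eliminate →
≡ ¬¬B ∨ ¬¬A ∨ (B ∧ A)   — De Morgan
≡ B ∨ ¬¬A ∨ (B ∧ A)   — double negation
≡ B ∨ A ∨ (B ∧ A)   — double negation
≡ (B ∨ A ∨ B) ∧ (B ∨ A ∨ A)   — distribute ∨ over ∧
≡ B ∨ A   — simplify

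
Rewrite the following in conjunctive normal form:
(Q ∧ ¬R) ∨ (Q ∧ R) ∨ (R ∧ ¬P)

(Q ∧ ¬R) ∨ (Q ∧ R) ∨ (R ∧ ¬P)
⇔ (Q ∨ Q ∨ R) ∧ (Q ∨ Q ∨ ¬P) ∧ (Q ∨ R ∨ R) ∧ (Q ∨ R ∨ ¬P) ∧ (¬R ∨ Q ∨ R) ∧ (¬R ∨ Q ∨ ¬P) ∧ (¬R ∨ R ∨ R) ∧ (¬R ∨ R ∨ ¬P)
⇔ (Q ∨ R) ∧ (Q ∨ ¬P)

(Q ∨ R) ∧ (Q ∨ ¬P)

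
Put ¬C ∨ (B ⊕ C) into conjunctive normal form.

¬C ∨ (B ⊕ C)
≡ ¬C ∨ ((B ∨ C) ∧ ¬(B ∧ C))   (expand ⊕)
≡ ¬C ∨ ((B ∨ C) ∧ (¬B ∨ ¬C))   (De Morgan)
≡ (¬C ∨ B ∨ C) ∧ (¬C ∨ ¬B ∨ ¬C)   (distribute ∨ over ∧)
≡ ¬C ∨ ¬B   (simplify)

¬C ∨ ¬B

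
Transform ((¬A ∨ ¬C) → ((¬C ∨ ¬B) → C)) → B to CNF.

¬C ∨ B

((¬A ∨ ¬C) → ((¬C ∨ ¬B) → C)) → B
= ¬((¬A ∨ ¬C) → ((¬C ∨ ¬B) → C)) ∨ B   — eliminate →
= ¬(¬(¬A ∨ ¬C) ∨ ((¬C ∨ ¬B) → C)) ∨ B   — eliminate →
= ¬(¬(¬A ∨ ¬C) ∨ ¬(¬C ∨ ¬B) ∨ C) ∨ B   — eliminate →
= (¬¬(¬A ∨ ¬C) ∧ ¬¬(¬C ∨ ¬B) ∧ ¬C) ∨ B   — De Morgan
= ((¬A ∨ ¬C) ∧ ¬¬(¬C ∨ ¬B) ∧ ¬C) ∨ B   — double negation
= ((¬A ∨ ¬C) ∧ (¬C ∨ ¬B) ∧ ¬C) ∨ B   — double negation
= (¬A ∨ ¬C ∨ B) ∧ (¬C ∨ ¬B ∨ B) ∧ (¬C ∨ B)   — distribute ∨ over ∧
= ¬C ∨ B   — simplify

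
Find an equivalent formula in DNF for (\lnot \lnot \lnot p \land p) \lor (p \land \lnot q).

(\lnot \lnot \lnot p \land p) \lor (p \land \lnot q)
⇔ (\lnot p \land p) \lor (p \land \lnot q)   — double negation
⇔ p \land \lnot q   — simplify

p \land \lnot q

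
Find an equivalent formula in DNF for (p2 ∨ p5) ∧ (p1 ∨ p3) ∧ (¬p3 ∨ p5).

(p2 ∧ p1 ∧ ¬p3) ∨ (p5 ∧ p1) ∨ (p5 ∧ p3)

(p2 ∨ p5) ∧ (p1 ∨ p3) ∧ (¬p3 ∨ p5)
≡ (p2 ∧ p1 ∧ ¬p3) ∨ (p2 ∧ p1 ∧ p5) ∨ (p2 ∧ p3 ∧ ¬p3) ∨ (p2 ∧ p3 ∧ p5) ∨ (p5 ∧ p1 ∧ ¬p3) ∨ (p5 ∧ p1 ∧ p5) ∨ (p5 ∧ p3 ∧ ¬p3) ∨ (p5 ∧ p3 ∧ p5)   [distribute ∧ over ∨]
≡ (p2 ∧ p1 ∧ ¬p3) ∨ (p5 ∧ p1) ∨ (p5 ∧ p3)   [simplify]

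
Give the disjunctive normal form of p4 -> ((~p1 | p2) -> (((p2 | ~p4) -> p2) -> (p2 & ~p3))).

~p4 | (p1 & ~p2) | (p2 & ~p3)

p4 -> ((~p1 | p2) -> (((p2 | ~p4) -> p2) -> (p2 & ~p3)))
⇔ ~p4 | ((~p1 | p2) -> (((p2 | ~p4) -> p2) -> (p2 & ~p3)))   — eliminate ->
⇔ ~p4 | ~(~p1 | p2) | (((p2 | ~p4) -> p2) -> (p2 & ~p3))   — eliminate ->
⇔ ~p4 | ~(~p1 | p2) | ~((p2 | ~p4) -> p2) | (p2 & ~p3)   — eliminate ->
⇔ ~p4 | ~(~p1 | p2) | ~(~(p2 | ~p4) | p2) | (p2 & ~p3)   — eliminate ->
⇔ ~p4 | (~~p1 & ~p2) | ~(~(p2 | ~p4) | p2) | (p2 & ~p3)   — De Morgan
⇔ ~p4 | (p1 & ~p2) | ~(~(p2 | ~p4) | p2) | (p2 & ~p3)   — double negation
⇔ ~p4 | (p1 & ~p2) | (~~(p2 | ~p4) & ~p2) | (p2 & ~p3)   — De Morgan
⇔ ~p4 | (p1 & ~p2) | ((p2 | ~p4) & ~p2) | (p2 & ~p3)   — double negation
⇔ ~p4 | (p1 & ~p2) | (p2 & ~p2) | (~p4 & ~p2) | (p2 & ~p3)   — distribute & over |
⇔ ~p4 | (p1 & ~p2) | (p2 & ~p3)   — simplify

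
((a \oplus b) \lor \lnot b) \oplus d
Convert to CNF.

((a \oplus b) \lor \lnot b) \oplus d
⇔ ((a \oplus b) \lor \lnot b \lor d) \land \lnot (((a \oplus b) \lor \lnot b) \land d)   (expand \oplus)
⇔ (((a \lor b) \land \lnot (a \land b)) \lor \lnot b \lor d) \land \lnot (((a \oplus b) \lor \lnot b) \land d)   (expand \oplus)
⇔ (((a \lor b) \land \lnot (a \land b)) \lor \lnot b \lor d) \land \lnot ((((a \lor b) \land \lnot (a \land b)) \lor \lnot b) \land d)   (expand \oplus)
⇔ (((a \lor b) \land (\lnot a \lor \lnot b)) \lor \lnot b \lor d) \land \lnot ((((a \lor b) \land \lnot (a \land b)) \lor \lnot b) \land d)   (De Morgan)
⇔ (((a \lor b) \land (\lnot a \lor \lnot b)) \lor \lnot b \lor d) \land (\lnot (((a \lor b) \land \lnot (a \land b)) \lor \lnot b) \lor \lnot d)   (De Morgan)
⇔ (((a \lor b) \land (\lnot a \lor \lnot b)) \lor \lnot b \lor d) \land ((\lnot ((a \lor b) \land \lnot (a \land b)) \land \lnot \lnot b) \lor \lnot d)   (De Morgan)
⇔ (((a \lor b) \land (\lnot a \lor \lnot b)) \lor \lnot b \lor d) \land (((\lnot (a \lor b) \lor \lnot \lnot (a \land b)) \land \lnot \lnot b) \lor \lnot d)   (De Morgan)
⇔ (((a \lor b) \land (\lnot a \lor \lnot b)) \lor \lnot b \lor d) \land ((((\lnot a \land \lnot b) \lor \lnot \lnot (a \land b)) \land \lnot \lnot b) \lor \lnot d)   (De Morgan)
⇔ (((a \lor b) \land (\lnot a \lor \lnot b)) \lor \lnot b \lor d) \land ((((\lnot a \land \lnot b) \lor (a \land b)) \land \lnot \lnot b) \lor \lnot d)   (double negation)
⇔ (((a \lor b) \land (\lnot a \lor \lnot b)) \lor \lnot b \lor d) \land ((((\lnot a \land \lnot b) \lor (a \land b)) \land b) \lor \lnot d)   (double negation)
⇔ (a \lor b \lor \lnot b \lor d) \land (\lnot a \lor \lnot b \lor \lnot b \lor d) \land (\lnot a \lor a \lor \lnot d) \land (\lnot a \lor b \lor \lnot d) \land (\lnot b \lor a \lor \lnot d) \land (\lnot b \lor b \lor \lnot d) \land (b \lor \lnot d)   (distribute \lor over \land)
⇔ (\lnot a \lor \lnot b \lor d) \land (\lnot b \lor a \lor \lnot d) \land (b \lor \lnot d)   (simplify)

(\lnot a \lor \lnot b \lor d) \land (\lnot b \lor a \lor \lnot d) \land (b \lor \lnot d)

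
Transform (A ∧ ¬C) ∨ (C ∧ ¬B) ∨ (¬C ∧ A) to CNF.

(A ∨ C) ∧ (A ∨ ¬B) ∧ (¬C ∨ ¬B)

(A ∧ ¬C) ∨ (C ∧ ¬B) ∨ (¬C ∧ A)
≡ (A ∨ C ∨ ¬C) ∧ (A ∨ C ∨ A) ∧ (A ∨ ¬B ∨ ¬C) ∧ (A ∨ ¬B ∨ A) ∧ (¬C ∨ C ∨ ¬C) ∧ (¬C ∨ C ∨ A) ∧ (¬C ∨ ¬B ∨ ¬C) ∧ (¬C ∨ ¬B ∨ A)   [distribute ∨ over ∧]
≡ (A ∨ C) ∧ (A ∨ ¬B) ∧ (¬C ∨ ¬B)   [simplify]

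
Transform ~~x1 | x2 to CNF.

x1 | x2

~~x1 | x2
≡ x1 | x2   — double negation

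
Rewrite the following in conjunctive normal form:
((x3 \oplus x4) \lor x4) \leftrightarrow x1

(\lnot x3 \lor x4 \lor x1) \land (\lnot x4 \lor x1) \land (\lnot x1 \lor x3 \lor x4)

((x3 \oplus x4) \lor x4) \leftrightarrow x1
⇔ (((x3 \oplus x4) \lor x4) \to x1) \land (x1 \to ((x3 \oplus x4) \lor x4))   (eliminate \leftrightarrow)
⇔ (\lnot ((x3 \oplus x4) \lor x4) \lor x1) \land (x1 \to ((x3 \oplus x4) \lor x4))   (eliminate \to)
⇔ (\lnot (((x3 \lor x4) \land \lnot (x3 \land x4)) \lor x4) \lor x1) \land (x1 \to ((x3 \oplus x4) \lor x4))   (expand \oplus)
⇔ (\lnot (((x3 \lor x4) \land \lnot (x3 \land x4)) \lor x4) \lor x1) \land (\lnot x1 \lor (x3 \oplus x4) \lor x4)   (eliminate \to)
⇔ (\lnot (((x3 \lor x4) \land \lnot (x3 \land x4)) \lor x4) \lor x1) \land (\lnot x1 \lor ((x3 \lor x4) \land \lnot (x3 \land x4)) \lor x4)   (expand \oplus)
⇔ ((\lnot ((x3 \lor x4) \land \lnot (x3 \land x4)) \land \lnot x4) \lor x1) \land (\lnot x1 \lor ((x3 \lor x4) \land \lnot (x3 \land x4)) \lor x4)   (De Morgan)
⇔ (((\lnot (x3 \lor x4) \lor \lnot \lnot (x3 \land x4)) \land \lnot x4) \lor x1) \land (\lnot x1 \lor ((x3 \lor x4) \land \lnot (x3 \land x4)) \lor x4)   (De Morgan)
⇔ ((((\lnot x3 \land \lnot x4) \lor \lnot \lnot (x3 \land x4)) \land \lnot x4) \lor x1) \land (\lnot x1 \lor ((x3 \lor x4) \land \lnot (x3 \land x4)) \lor x4)   (De Morgan)
⇔ ((((\lnot x3 \land \lnot x4) \lor (x3 \land x4)) \land \lnot x4) \lor x1) \land (\lnot x1 \lor ((x3 \lor x4) \land \lnot (x3 \land x4)) \lor x4)   (double negation)
⇔ ((((\lnot x3 \land \lnot x4) \lor (x3 \land x4)) \land \lnot x4) \lor x1) \land (\lnot x1 \lor ((x3 \lor x4) \land (\lnot x3 \lor \lnot x4)) \lor x4)   (De Morgan)
⇔ (\lnot x3 \lor x3 \lor x1) \land (\lnot x3 \lor x4 \lor x1) \land (\lnot x4 \lor x3 \lor x1) \land (\lnot x4 \lor x4 \lor x1) \land (\lnot x4 \lor x1) \land (\lnot x1 \lor x3 \lor x4 \lor x4) \land (\lnot x1 \lor \lnot x3 \lor \lnot x4 \lor x4)   (distribute \lor over \land)
⇔ (\lnot x3 \lor x4 \lor x1) \land (\lnot x4 \lor x1) \land (\lnot x1 \lor x3 \lor x4)   (simplify)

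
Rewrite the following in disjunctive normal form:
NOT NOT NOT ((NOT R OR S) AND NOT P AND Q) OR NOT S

P OR NOT Q OR NOT S

NOT NOT NOT ((NOT R OR S) AND NOT P AND Q) OR NOT S
≡ NOT ((NOT R OR S) AND NOT P AND Q) OR NOT S   (double negation)
≡ NOT (NOT R OR S) OR NOT NOT P OR NOT Q OR NOT S   (De Morgan)
≡ (NOT NOT R AND NOT S) OR NOT NOT P OR NOT Q OR NOT S   (De Morgan)
≡ (R AND NOT S) OR NOT NOT P OR NOT Q OR NOT S   (double negation)
≡ (R AND NOT S) OR P OR NOT Q OR NOT S   (double negation)
≡ P OR NOT Q OR NOT S   (simplify)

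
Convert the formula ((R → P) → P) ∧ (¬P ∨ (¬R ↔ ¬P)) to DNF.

((R → P) → P) ∧ (¬P ∨ (¬R ↔ ¬P))
⇔ (¬(R → P) ∨ P) ∧ (¬P ∨ (¬R ↔ ¬P))
⇔ (¬(¬R ∨ P) ∨ P) ∧ (¬P ∨ (¬R ↔ ¬P))
⇔ (¬(¬R ∨ P) ∨ P) ∧ (¬P ∨ ((¬R → ¬P) ∧ (¬P → ¬R)))
⇔ (¬(¬R ∨ P) ∨ P) ∧ (¬P ∨ ((¬¬R ∨ ¬P) ∧ (¬P → ¬R)))
⇔ (¬(¬R ∨ P) ∨ P) ∧ (¬P ∨ ((¬¬R ∨ ¬P) ∧ (¬¬P ∨ ¬R)))
⇔ ((¬¬R ∧ ¬P) ∨ P) ∧ (¬P ∨ ((¬¬R ∨ ¬P) ∧ (¬¬P ∨ ¬R)))
⇔ ((R ∧ ¬P) ∨ P) ∧ (¬P ∨ ((¬¬R ∨ ¬P) ∧ (¬¬P ∨ ¬R)))
⇔ ((R ∧ ¬P) ∨ P) ∧ (¬P ∨ ((R ∨ ¬P) ∧ (¬¬P ∨ ¬R)))
⇔ ((R ∧ ¬P) ∨ P) ∧ (¬P ∨ ((R ∨ ¬P) ∧ (P ∨ ¬R)))
⇔ (R ∧ ¬P ∧ ¬P) ∨ (R ∧ ¬P ∧ R ∧ P) ∨ (R ∧ ¬P ∧ R ∧ ¬R) ∨ (R ∧ ¬P ∧ ¬P ∧ P) ∨ (R ∧ ¬P ∧ ¬P ∧ ¬R) ∨ (P ∧ ¬P) ∨ (P ∧ R ∧ P) ∨ (P ∧ R ∧ ¬R) ∨ (P ∧ ¬P ∧ P) ∨ (P ∧ ¬P ∧ ¬R)
⇔ (R ∧ ¬P) ∨ (P ∧ R)

(R ∧ ¬P) ∨ (P ∧ R)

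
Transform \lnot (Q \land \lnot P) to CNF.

\lnot (Q \land \lnot P)
≡ \lnot Q \lor \lnot \lnot P
≡ \lnot Q \lor P

\lnot Q \lor P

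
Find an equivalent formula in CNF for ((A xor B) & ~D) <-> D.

((A xor B) & ~D) <-> D
≡ (((A xor B) & ~D) -> D) & (D -> ((A xor B) & ~D))
≡ (~((A xor B) & ~D) | D) & (D -> ((A xor B) & ~D))
≡ (~((A | B) & ~(A & B) & ~D) | D) & (D -> ((A xor B) & ~D))
≡ (~((A | B) & ~(A & B) & ~D) | D) & (~D | ((A xor B) & ~D))
≡ (~((A | B) & ~(A & B) & ~D) | D) & (~D | ((A | B) & ~(A & B) & ~D))
≡ (~(A | B) | ~~(A & B) | ~~D | D) & (~D | ((A | B) & ~(A & B) & ~D))
≡ ((~A & ~B) | ~~(A & B) | ~~D | D) & (~D | ((A | B) & ~(A & B) & ~D))
≡ ((~A & ~B) | (A & B) | ~~D | D) & (~D | ((A | B) & ~(A & B) & ~D))
≡ ((~A & ~B) | (A & B) | D | D) & (~D | ((A | B) & ~(A & B) & ~D))
≡ ((~A & ~B) | (A & B) | D | D) & (~D | ((A | B) & (~A | ~B) & ~D))
≡ (~A | A | D | D) & (~A | B | D | D) & (~B | A | D | D) & (~B | B | D | D) & (~D | A | B) & (~D | ~A | ~B) & (~D | ~D)
≡ (~A | B | D) & (~B | A | D) & ~D

(~A | B | D) & (~B | A | D) & ~D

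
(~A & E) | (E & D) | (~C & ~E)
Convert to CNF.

(~A | D | ~C) & (~A | D | ~E) & (E | ~C)

(~A & E) | (E & D) | (~C & ~E)
≡ (~A | E | ~C) & (~A | E | ~E) & (~A | D | ~C) & (~A | D | ~E) & (E | E | ~C) & (E | E | ~E) & (E | D | ~C) & (E | D | ~E)   [distribute | over &]
≡ (~A | D | ~C) & (~A | D | ~E) & (E | ~C)   [simplify]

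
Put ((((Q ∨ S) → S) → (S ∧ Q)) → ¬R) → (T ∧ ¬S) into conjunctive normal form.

(Q ∨ S ∨ T) ∧ (¬S ∨ Q) ∧ (R ∨ T) ∧ (R ∨ ¬S)

((((Q ∨ S) → S) → (S ∧ Q)) → ¬R) → (T ∧ ¬S)
≡ ¬((((Q ∨ S) → S) → (S ∧ Q)) → ¬R) ∨ (T ∧ ¬S)   (eliminate →)
≡ ¬(¬(((Q ∨ S) → S) → (S ∧ Q)) ∨ ¬R) ∨ (T ∧ ¬S)   (eliminate →)
≡ ¬(¬(¬((Q ∨ S) → S) ∨ (S ∧ Q)) ∨ ¬R) ∨ (T ∧ ¬S)   (eliminate →)
≡ ¬(¬(¬(¬(Q ∨ S) ∨ S) ∨ (S ∧ Q)) ∨ ¬R) ∨ (T ∧ ¬S)   (eliminate →)
≡ (¬¬(¬(¬(Q ∨ S) ∨ S) ∨ (S ∧ Q)) ∧ ¬¬R) ∨ (T ∧ ¬S)   (De Morgan)
≡ ((¬(¬(Q ∨ S) ∨ S) ∨ (S ∧ Q)) ∧ ¬¬R) ∨ (T ∧ ¬S)   (double negation)
≡ (((¬¬(Q ∨ S) ∧ ¬S) ∨ (S ∧ Q)) ∧ ¬¬R) ∨ (T ∧ ¬S)   (De Morgan)
≡ ((((Q ∨ S) ∧ ¬S) ∨ (S ∧ Q)) ∧ ¬¬R) ∨ (T ∧ ¬S)   (double negation)
≡ ((((Q ∨ S) ∧ ¬S) ∨ (S ∧ Q)) ∧ R) ∨ (T ∧ ¬S)   (double negation)
≡ (Q ∨ S ∨ S ∨ T) ∧ (Q ∨ S ∨ S ∨ ¬S) ∧ (Q ∨ S ∨ Q ∨ T) ∧ (Q ∨ S ∨ Q ∨ ¬S) ∧ (¬S ∨ S ∨ T) ∧ (¬S ∨ S ∨ ¬S) ∧ (¬S ∨ Q ∨ T) ∧ (¬S ∨ Q ∨ ¬S) ∧ (R ∨ T) ∧ (R ∨ ¬S)   (distribute ∨ over ∧)
≡ (Q ∨ S ∨ T) ∧ (¬S ∨ Q) ∧ (R ∨ T) ∧ (R ∨ ¬S)   (simplify)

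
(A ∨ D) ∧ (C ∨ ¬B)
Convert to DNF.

(A ∧ C) ∨ (A ∧ ¬B) ∨ (D ∧ C) ∨ (D ∧ ¬B)

(A ∨ D) ∧ (C ∨ ¬B)
≡ (A ∧ C) ∨ (A ∧ ¬B) ∨ (D ∧ C) ∨ (D ∧ ¬B)   — distribute ∧ over ∨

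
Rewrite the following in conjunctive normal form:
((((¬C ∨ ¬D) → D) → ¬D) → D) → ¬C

((((¬C ∨ ¬D) → D) → ¬D) → D) → ¬C
⇔ ¬((((¬C ∨ ¬D) → D) → ¬D) → D) ∨ ¬C   [eliminate →]
⇔ ¬(¬(((¬C ∨ ¬D) → D) → ¬D) ∨ D) ∨ ¬C   [eliminate →]
⇔ ¬(¬(¬((¬C ∨ ¬D) → D) ∨ ¬D) ∨ D) ∨ ¬C   [eliminate →]
⇔ ¬(¬(¬(¬(¬C ∨ ¬D) ∨ D) ∨ ¬D) ∨ D) ∨ ¬C   [eliminate →]
⇔ (¬¬(¬(¬(¬C ∨ ¬D) ∨ D) ∨ ¬D) ∧ ¬D) ∨ ¬C   [De Morgan]
⇔ ((¬(¬(¬C ∨ ¬D) ∨ D) ∨ ¬D) ∧ ¬D) ∨ ¬C   [double negation]
⇔ (((¬¬(¬C ∨ ¬D) ∧ ¬D) ∨ ¬D) ∧ ¬D) ∨ ¬C   [De Morgan]
⇔ ((((¬C ∨ ¬D) ∧ ¬D) ∨ ¬D) ∧ ¬D) ∨ ¬C   [double negation]
⇔ (¬C ∨ ¬D ∨ ¬D ∨ ¬C) ∧ (¬D ∨ ¬D ∨ ¬C) ∧ (¬D ∨ ¬C)   [distribute ∨ over ∧]
⇔ ¬C ∨ ¬D   [simplify]

¬C ∨ ¬D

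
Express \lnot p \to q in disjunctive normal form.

\lnot p \to q
≡ \lnot \lnot p \lor q   (eliminate \to)
≡ p \lor q   (double negation)

p \lor q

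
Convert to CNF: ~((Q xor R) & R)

~((Q xor R) & R)
≡ ~((Q | R) & ~(Q & R) & R)   [expand xor]
≡ ~(Q | R) | ~~(Q & R) | ~R   [De Morgan]
≡ (~Q & ~R) | ~~(Q & R) | ~R   [De Morgan]
≡ (~Q & ~R) | (Q & R) | ~R   [double negation]
≡ (~Q | Q | ~R) & (~Q | R | ~R) & (~R | Q | ~R) & (~R | R | ~R)   [distribute | over &]
≡ ~R | Q   [simplify]

~R | Q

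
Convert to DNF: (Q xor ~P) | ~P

(Q xor ~P) | ~P
≡ (Q & ~~P) | (~Q & ~P) | ~P   [expand xor]
≡ (Q & P) | (~Q & ~P) | ~P   [double negation]
≡ (Q & P) | ~P   [simplify]

(Q & P) | ~P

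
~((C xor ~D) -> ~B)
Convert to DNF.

(C & D & B) | (~C & ~D & B)

~((C xor ~D) -> ~B)
≡ ~(~(C xor ~D) | ~B)   [eliminate ->]
≡ ~(~((C & ~~D) | (~C & ~D)) | ~B)   [expand xor]
≡ ~~((C & ~~D) | (~C & ~D)) & ~~B   [De Morgan]
≡ ((C & ~~D) | (~C & ~D)) & ~~B   [double negation]
≡ ((C & D) | (~C & ~D)) & ~~B   [double negation]
≡ ((C & D) | (~C & ~D)) & B   [double negation]
≡ (C & D & B) | (~C & ~D & B)   [distribute & over |]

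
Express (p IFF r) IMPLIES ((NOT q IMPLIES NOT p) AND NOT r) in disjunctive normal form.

(p IFF r) IMPLIES ((NOT q IMPLIES NOT p) AND NOT r)
= NOT (p IFF r) OR ((NOT q IMPLIES NOT p) AND NOT r)   (eliminate IMPLIES)
= NOT ((p IMPLIES r) AND (r IMPLIES p)) OR ((NOT q IMPLIES NOT p) AND NOT r)   (eliminate IFF)
= NOT ((NOT p OR r) AND (r IMPLIES p)) OR ((NOT q IMPLIES NOT p) AND NOT r)   (eliminate IMPLIES)
= NOT ((NOT p OR r) AND (NOT r OR p)) OR ((NOT q IMPLIES NOT p) AND NOT r)   (eliminate IMPLIES)
= NOT ((NOT p OR r) AND (NOT r OR p)) OR ((NOT NOT q OR NOT p) AND NOT r)   (eliminate IMPLIES)
= NOT (NOT p OR r) OR NOT (NOT r OR p) OR ((NOT NOT q OR NOT p) AND NOT r)   (De Morgan)
= (NOT NOT p AND NOT r) OR NOT (NOT r OR p) OR ((NOT NOT q OR NOT p) AND NOT r)   (De Morgan)
= (p AND NOT r) OR NOT (NOT r OR p) OR ((NOT NOT q OR NOT p) AND NOT r)   (double negation)
= (p AND NOT r) OR (NOT NOT r AND NOT p) OR ((NOT NOT q OR NOT p) AND NOT r)   (De Morgan)
= (p AND NOT r) OR (r AND NOT p) OR ((NOT NOT q OR NOT p) AND NOT r)   (double negation)
= (p AND NOT r) OR (r AND NOT p) OR ((q OR NOT p) AND NOT r)   (double negation)
= (p AND NOT r) OR (r AND NOT p) OR (q AND NOT r) OR (NOT p AND NOT r)   (distribute AND over OR)

(p AND NOT r) OR (r AND NOT p) OR (q AND NOT r) OR (NOT p AND NOT r)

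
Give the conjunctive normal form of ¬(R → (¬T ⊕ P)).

R ∧ (T ∨ P) ∧ (¬P ∨ ¬T)

¬(R → (¬T ⊕ P))
⇔ ¬(¬R ∨ (¬T ⊕ P))   — eliminate →
⇔ ¬(¬R ∨ ((¬T ∨ P) ∧ ¬(¬T ∧ P)))   — expand ⊕
⇔ ¬¬R ∧ ¬((¬T ∨ P) ∧ ¬(¬T ∧ P))   — De Morgan
⇔ R ∧ ¬((¬T ∨ P) ∧ ¬(¬T ∧ P))   — double negation
⇔ R ∧ (¬(¬T ∨ P) ∨ ¬¬(¬T ∧ P))   — De Morgan
⇔ R ∧ ((¬¬T ∧ ¬P) ∨ ¬¬(¬T ∧ P))   — De Morgan
⇔ R ∧ ((T ∧ ¬P) ∨ ¬¬(¬T ∧ P))   — double negation
⇔ R ∧ ((T ∧ ¬P) ∨ (¬T ∧ P))   — double negation
⇔ R ∧ (T ∨ ¬T) ∧ (T ∨ P) ∧ (¬P ∨ ¬T) ∧ (¬P ∨ P)   — distribute ∨ over ∧
⇔ R ∧ (T ∨ P) ∧ (¬P ∨ ¬T)   — simplify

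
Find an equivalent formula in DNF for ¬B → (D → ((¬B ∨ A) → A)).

¬B → (D → ((¬B ∨ A) → A))
≡ ¬¬B ∨ (D → ((¬B ∨ A) → A))   [eliminate →]
≡ ¬¬B ∨ ¬D ∨ ((¬B ∨ A) → A)   [eliminate →]
≡ ¬¬B ∨ ¬D ∨ ¬(¬B ∨ A) ∨ A   [eliminate →]
≡ B ∨ ¬D ∨ ¬(¬B ∨ A) ∨ A   [double negation]
≡ B ∨ ¬D ∨ (¬¬B ∧ ¬A) ∨ A   [De Morgan]
≡ B ∨ ¬D ∨ (B ∧ ¬A) ∨ A   [double negation]
≡ B ∨ ¬D ∨ A   [simplify]

B ∨ ¬D ∨ A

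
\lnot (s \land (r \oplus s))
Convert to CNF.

\lnot s \lor r

\lnot (s \land (r \oplus s))
≡ \lnot (s \land (r \lor s) \land \lnot (r \land s))   [expand \oplus]
≡ \lnot s \lor \lnot (r \lor s) \lor \lnot \lnot (r \land s)   [De Morgan]
≡ \lnot s \lor (\lnot r \land \lnot s) \lor \lnot \lnot (r \land s)   [De Morgan]
≡ \lnot s \lor (\lnot r \land \lnot s) \lor (r \land s)   [double negation]
≡ (\lnot s \lor \lnot r \lor r) \land (\lnot s \lor \lnot r \lor s) \land (\lnot s \lor \lnot s \lor r) \land (\lnot s \lor \lnot s \lor s)   [distribute \lor over \land]
≡ \lnot s \lor r   [simplify]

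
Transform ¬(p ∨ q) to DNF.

¬p ∧ ¬q

¬(p ∨ q)
⇔ ¬p ∧ ¬q   (De Morgan)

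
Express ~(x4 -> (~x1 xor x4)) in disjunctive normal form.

~(x4 -> (~x1 xor x4))
≡ ~(~x4 | (~x1 xor x4))   (eliminate ->)
≡ ~(~x4 | (~x1 & ~x4) | (~~x1 & x4))   (expand xor)
≡ ~~x4 & ~(~x1 & ~x4) & ~(~~x1 & x4)   (De Morgan)
≡ x4 & ~(~x1 & ~x4) & ~(~~x1 & x4)   (double negation)
≡ x4 & (~~x1 | ~~x4) & ~(~~x1 & x4)   (De Morgan)
≡ x4 & (x1 | ~~x4) & ~(~~x1 & x4)   (double negation)
≡ x4 & (x1 | x4) & ~(~~x1 & x4)   (double negation)
≡ x4 & (x1 | x4) & (~~~x1 | ~x4)   (De Morgan)
≡ x4 & (x1 | x4) & (~x1 | ~x4)   (double negation)
≡ (x4 & x1 & ~x1) | (x4 & x1 & ~x4) | (x4 & x4 & ~x1) | (x4 & x4 & ~x4)   (distribute & over |)
≡ x4 & ~x1   (simplify)

x4 & ~x1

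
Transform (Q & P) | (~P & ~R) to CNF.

(Q | ~P) & (Q | ~R) & (P | ~R)

(Q & P) | (~P & ~R)
= (Q | ~P) & (Q | ~R) & (P | ~P) & (P | ~R)   (distribute | over &)
= (Q | ~P) & (Q | ~R) & (P | ~R)   (simplify)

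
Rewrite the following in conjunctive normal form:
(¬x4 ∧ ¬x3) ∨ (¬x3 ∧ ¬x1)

(¬x4 ∧ ¬x3) ∨ (¬x3 ∧ ¬x1)
≡ (¬x4 ∨ ¬x3) ∧ (¬x4 ∨ ¬x1) ∧ (¬x3 ∨ ¬x3) ∧ (¬x3 ∨ ¬x1)   — distribute ∨ over ∧
≡ (¬x4 ∨ ¬x1) ∧ ¬x3   — simplify

(¬x4 ∨ ¬x1) ∧ ¬x3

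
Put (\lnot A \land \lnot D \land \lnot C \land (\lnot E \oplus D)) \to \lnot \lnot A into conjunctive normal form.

(\lnot A \land \lnot D \land \lnot C \land (\lnot E \oplus D)) \to \lnot \lnot A
⇔ \lnot (\lnot A \land \lnot D \land \lnot C \land (\lnot E \oplus D)) \lor \lnot \lnot A   (eliminate \to)
⇔ \lnot (\lnot A \land \lnot D \land \lnot C \land (\lnot E \lor D) \land \lnot (\lnot E \land D)) \lor \lnot \lnot A   (expand \oplus)
⇔ \lnot \lnot A \lor \lnot \lnot D \lor \lnot \lnot C \lor \lnot (\lnot E \lor D) \lor \lnot \lnot (\lnot E \land D) \lor \lnot \lnot A   (De Morgan)
⇔ A \lor \lnot \lnot D \lor \lnot \lnot C \lor \lnot (\lnot E \lor D) \lor \lnot \lnot (\lnot E \land D) \lor \lnot \lnot A   (double negation)
⇔ A \lor D \lor \lnot \lnot C \lor \lnot (\lnot E \lor D) \lor \lnot \lnot (\lnot E \land D) \lor \lnot \lnot A   (double negation)
⇔ A \lor D \lor C \lor \lnot (\lnot E \lor D) \lor \lnot \lnot (\lnot E \land D) \lor \lnot \lnot A   (double negation)
⇔ A \lor D \lor C \lor (\lnot \lnot E \land \lnot D) \lor \lnot \lnot (\lnot E \land D) \lor \lnot \lnot A   (De Morgan)
⇔ A \lor D \lor C \lor (E \land \lnot D) \lor \lnot \lnot (\lnot E \land D) \lor \lnot \lnot A   (double negation)
⇔ A \lor D \lor C \lor (E \land \lnot D) \lor (\lnot E \land D) \lor \lnot \lnot A   (double negation)
⇔ A \lor D \lor C \lor (E \land \lnot D) \lor (\lnot E \land D) \lor A   (double negation)
⇔ (A \lor D \lor C \lor E \lor \lnot E \lor A) \land (A \lor D \lor C \lor E \lor D \lor A) \land (A \lor D \lor C \lor \lnot D \lor \lnot E \lor A) \land (A \lor D \lor C \lor \lnot D \lor D \lor A)   (distribute \lor over \land)
⇔ A \lor D \lor C \lor E   (simplify)

A \lor D \lor C \lor E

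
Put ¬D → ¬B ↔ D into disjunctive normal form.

¬D ∧ B ∨ D

¬D → ¬B ↔ D
≡ ((¬D → ¬B) → D) ∧ (D → (¬D → ¬B))   [eliminate ↔]
≡ (¬(¬D → ¬B) ∨ D) ∧ (D → (¬D → ¬B))   [eliminate →]
≡ (¬(¬¬D ∨ ¬B) ∨ D) ∧ (D → (¬D → ¬B))   [eliminate →]
≡ (¬(¬¬D ∨ ¬B) ∨ D) ∧ (¬D ∨ (¬D → ¬B))   [eliminate →]
≡ (¬(¬¬D ∨ ¬B) ∨ D) ∧ (¬D ∨ ¬¬D ∨ ¬B)   [eliminate →]
≡ (¬¬¬D ∧ ¬¬B ∨ D) ∧ (¬D ∨ ¬¬D ∨ ¬B)   [De Morgan]
≡ (¬D ∧ ¬¬B ∨ D) ∧ (¬D ∨ ¬¬D ∨ ¬B)   [double negation]
≡ (¬D ∧ B ∨ D) ∧ (¬D ∨ ¬¬D ∨ ¬B)   [double negation]
≡ (¬D ∧ B ∨ D) ∧ (¬D ∨ D ∨ ¬B)   [double negation]
≡ ¬D ∧ B ∧ ¬D ∨ ¬D ∧ B ∧ D ∨ ¬D ∧ B ∧ ¬B ∨ D ∧ ¬D ∨ D ∧ D ∨ D ∧ ¬B   [distribute ∧ over ∨]
≡ ¬D ∧ B ∨ D   [simplify]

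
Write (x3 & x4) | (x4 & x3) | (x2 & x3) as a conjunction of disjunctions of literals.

(x3 & x4) | (x4 & x3) | (x2 & x3)
≡ (x3 | x4 | x2) & (x3 | x4 | x3) & (x3 | x3 | x2) & (x3 | x3 | x3) & (x4 | x4 | x2) & (x4 | x4 | x3) & (x4 | x3 | x2) & (x4 | x3 | x3)   [distribute | over &]
≡ x3 & (x4 | x2)   [simplify]

x3 & (x4 | x2)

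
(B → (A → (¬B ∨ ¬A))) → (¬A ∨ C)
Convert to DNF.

(B ∧ A) ∨ ¬A ∨ C

(B → (A → (¬B ∨ ¬A))) → (¬A ∨ C)
≡ ¬(B → (A → (¬B ∨ ¬A))) ∨ ¬A ∨ C   (eliminate →)
≡ ¬(¬B ∨ (A → (¬B ∨ ¬A))) ∨ ¬A ∨ C   (eliminate →)
≡ ¬(¬B ∨ ¬A ∨ ¬B ∨ ¬A) ∨ ¬A ∨ C   (eliminate →)
≡ (¬¬B ∧ ¬¬A ∧ ¬¬B ∧ ¬¬A) ∨ ¬A ∨ C   (De Morgan)
≡ (B ∧ ¬¬A ∧ ¬¬B ∧ ¬¬A) ∨ ¬A ∨ C   (double negation)
≡ (B ∧ A ∧ ¬¬B ∧ ¬¬A) ∨ ¬A ∨ C   (double negation)
≡ (B ∧ A ∧ B ∧ ¬¬A) ∨ ¬A ∨ C   (double negation)
≡ (B ∧ A ∧ B ∧ A) ∨ ¬A ∨ C   (double negation)
≡ (B ∧ A) ∨ ¬A ∨ C   (simplify)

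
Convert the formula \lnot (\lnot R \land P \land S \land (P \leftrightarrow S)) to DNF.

\lnot (\lnot R \land P \land S \land (P \leftrightarrow S))
= \lnot (\lnot R \land P \land S \land (P \to S) \land (S \to P))
= \lnot (\lnot R \land P \land S \land (\lnot P \lor S) \land (S \to P))
= \lnot (\lnot R \land P \land S \land (\lnot P \lor S) \land (\lnot S \lor P))
= \lnot \lnot R \lor \lnot P \lor \lnot S \lor \lnot (\lnot P \lor S) \lor \lnot (\lnot S \lor P)
= R \lor \lnot P \lor \lnot S \lor \lnot (\lnot P \lor S) \lor \lnot (\lnot S \lor P)
= R \lor \lnot P \lor \lnot S \lor (\lnot \lnot P \land \lnot S) \lor \lnot (\lnot S \lor P)
= R \lor \lnot P \lor \lnot S \lor (P \land \lnot S) \lor \lnot (\lnot S \lor P)
= R \lor \lnot P \lor \lnot S \lor (P \land \lnot S) \lor (\lnot \lnot S \land \lnot P)
= R \lor \lnot P \lor \lnot S \lor (P \land \lnot S) \lor (S \land \lnot P)
= R \lor \lnot P \lor \lnot S

R \lor \lnot P \lor \lnot S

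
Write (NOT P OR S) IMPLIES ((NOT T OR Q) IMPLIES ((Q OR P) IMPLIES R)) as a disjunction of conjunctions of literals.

(NOT P OR S) IMPLIES ((NOT T OR Q) IMPLIES ((Q OR P) IMPLIES R))
≡ NOT (NOT P OR S) OR ((NOT T OR Q) IMPLIES ((Q OR P) IMPLIES R))   — eliminate IMPLIES
≡ NOT (NOT P OR S) OR NOT (NOT T OR Q) OR ((Q OR P) IMPLIES R)   — eliminate IMPLIES
≡ NOT (NOT P OR S) OR NOT (NOT T OR Q) OR NOT (Q OR P) OR R   — eliminate IMPLIES
≡ (NOT NOT P AND NOT S) OR NOT (NOT T OR Q) OR NOT (Q OR P) OR R   — De Morgan
≡ (P AND NOT S) OR NOT (NOT T OR Q) OR NOT (Q OR P) OR R   — double negation
≡ (P AND NOT S) OR (NOT NOT T AND NOT Q) OR NOT (Q OR P) OR R   — De Morgan
≡ (P AND NOT S) OR (T AND NOT Q) OR NOT (Q OR P) OR R   — double negation
≡ (P AND NOT S) OR (T AND NOT Q) OR (NOT Q AND NOT P) OR R   — De Morgan

(P AND NOT S) OR (T AND NOT Q) OR (NOT Q AND NOT P) OR R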